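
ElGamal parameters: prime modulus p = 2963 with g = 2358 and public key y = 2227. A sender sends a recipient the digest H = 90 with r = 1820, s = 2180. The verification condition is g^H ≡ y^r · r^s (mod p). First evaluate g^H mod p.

2358^2 = 5560164 ≡ 1576
2358^4 ≡ 1576^2 = 2483776 ≡ 782
2358^8 ≡ 782^2 = 611524 ≡ 1146
2358^16 ≡ 1146^2 = 1313316 ≡ 707
2358^32 ≡ 707^2 = 499849 ≡ 2065
2358^64 ≡ 2065^2 = 4264225 ≡ 468
90 = 64 + 16 + 8 + 2, so 2358^90 ≡ 468·707·1146·1576 ≡ 637 (mod 2963)

637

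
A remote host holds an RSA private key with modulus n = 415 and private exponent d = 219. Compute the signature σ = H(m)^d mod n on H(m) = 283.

392

(H(m))^219 mod 415 = 392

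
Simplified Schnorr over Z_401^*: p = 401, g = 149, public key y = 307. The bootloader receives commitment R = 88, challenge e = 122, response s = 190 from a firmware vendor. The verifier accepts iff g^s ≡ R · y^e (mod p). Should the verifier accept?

accept

g^s mod p:
149^190 mod 401 = 83
R · y^e mod p:
307^122 mod 401 = 206
88·206 = 18128 ≡ 83 (mod 401)
83 ≡ 83 (mod 401); signature holds.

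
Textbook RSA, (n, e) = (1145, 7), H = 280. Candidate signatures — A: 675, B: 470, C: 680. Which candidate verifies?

Candidate A: Squares mod 1145: 675^1≡675, 675^2≡1060, 675^4≡355; 7 = 4 + 2 + 1, so 675^7 ≡ 355·1060·675 ≡ 280 (mod 1145)
  → matches H = 280
Candidate B: Squares mod 1145: 470^1≡470, 470^2≡1060, 470^4≡355; 7 = 4 + 2 + 1, so 470^7 ≡ 355·1060·470 ≡ 865 (mod 1145)
Candidate C: Squares mod 1145: 680^1≡680, 680^2≡965, 680^4≡340; 7 = 4 + 2 + 1, so 680^7 ≡ 340·965·680 ≡ 170 (mod 1145)

A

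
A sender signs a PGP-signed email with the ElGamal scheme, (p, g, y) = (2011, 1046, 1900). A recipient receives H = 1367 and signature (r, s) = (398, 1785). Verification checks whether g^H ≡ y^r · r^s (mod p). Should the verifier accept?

Left side g^H mod p:
1046^2 = 1094116 ≡ 132
1046^4 ≡ 132^2 = 17424 ≡ 1336
1046^8 ≡ 1336^2 = 1784896 ≡ 1139
1046^16 ≡ 1139^2 = 1297321 ≡ 226
1046^32 ≡ 226^2 = 51076 ≡ 801
1046^64 ≡ 801^2 = 641601 ≡ 92
1046^128 ≡ 92^2 = 8464 ≡ 420
1046^256 ≡ 420^2 = 176400 ≡ 1443
1046^512 ≡ 1443^2 = 2082249 ≡ 864
1046^1024 ≡ 864^2 = 746496 ≡ 415
1367 = 1024 + 256 + 64 + 16 + 4 + 2 + 1, so 1046^1367 ≡ 415·1443·92·226·1336·132·1046 ≡ 1621 (mod 2011)
Right side y^r · r^s mod p:
1900^2 = 3610000 ≡ 255
1900^4 ≡ 255^2 = 65025 ≡ 673
1900^8 ≡ 673^2 = 452929 ≡ 454
1900^16 ≡ 454^2 = 206116 ≡ 994
1900^32 ≡ 994^2 = 988036 ≡ 635
1900^64 ≡ 635^2 = 403225 ≡ 1025
1900^128 ≡ 1025^2 = 1050625 ≡ 883
1900^256 ≡ 883^2 = 779689 ≡ 1432
398 = 256 + 128 + 8 + 4 + 2, so 1900^398 ≡ 1432·883·454·673·255 ≡ 498 (mod 2011)
398^2 = 158404 ≡ 1546
398^4 ≡ 1546^2 = 2390116 ≡ 1048
398^8 ≡ 1048^2 = 1098304 ≡ 298
398^16 ≡ 298^2 = 88804 ≡ 320
398^32 ≡ 320^2 = 102400 ≡ 1850
398^64 ≡ 1850^2 = 3422500 ≡ 1789
398^128 ≡ 1789^2 = 3200521 ≡ 1020
398^256 ≡ 1020^2 = 1040400 ≡ 713
398^512 ≡ 713^2 = 508369 ≡ 1597
398^1024 ≡ 1597^2 = 2550409 ≡ 461
1785 = 1024 + 512 + 128 + 64 + 32 + 16 + 8 + 1, so 398^1785 ≡ 461·1597·1020·1789·1850·320·298·398 ≡ 865 (mod 2011)
498·865 = 430770 ≡ 416 (mod 2011)
1621 ≠ 416, so verification fails.

reject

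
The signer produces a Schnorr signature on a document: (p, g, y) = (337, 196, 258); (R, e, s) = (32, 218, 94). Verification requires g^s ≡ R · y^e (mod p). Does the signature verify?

g^s mod p:
196^2 = 38416 ≡ 335
196^4 ≡ 335^2 = 112225 ≡ 4
196^8 ≡ 4^2 = 16
196^16 ≡ 16^2 = 256
196^32 ≡ 256^2 = 65536 ≡ 158
196^64 ≡ 158^2 = 24964 ≡ 26
94 = 64 + 16 + 8 + 4 + 2, so 196^94 ≡ 26·256·16·4·335 ≡ 305 (mod 337)
R · y^e mod p:
258^2 = 66564 ≡ 175
258^4 ≡ 175^2 = 30625 ≡ 295
258^8 ≡ 295^2 = 87025 ≡ 79
258^16 ≡ 79^2 = 6241 ≡ 175
258^32 ≡ 175^2 = 30625 ≡ 295
258^64 ≡ 295^2 = 87025 ≡ 79
258^128 ≡ 79^2 = 6241 ≡ 175
218 = 128 + 64 + 16 + 8 + 2, so 258^218 ≡ 175·79·175·79·175 ≡ 79 (mod 337)
32·79 = 2528 ≡ 169 (mod 337)
305 ≠ 169; the check fails.

does not verify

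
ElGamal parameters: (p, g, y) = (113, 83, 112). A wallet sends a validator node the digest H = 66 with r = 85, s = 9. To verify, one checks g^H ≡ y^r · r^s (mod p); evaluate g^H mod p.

106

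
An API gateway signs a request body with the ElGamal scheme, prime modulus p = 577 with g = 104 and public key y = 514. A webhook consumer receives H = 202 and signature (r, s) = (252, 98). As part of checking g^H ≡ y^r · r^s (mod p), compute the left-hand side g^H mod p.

502

104^2 = 10816 ≡ 430
104^4 ≡ 430^2 = 184900 ≡ 260
104^8 ≡ 260^2 = 67600 ≡ 91
104^16 ≡ 91^2 = 8281 ≡ 203
104^32 ≡ 203^2 = 41209 ≡ 242
104^64 ≡ 242^2 = 58564 ≡ 287
104^128 ≡ 287^2 = 82369 ≡ 435
202 = 128 + 64 + 8 + 2, so 104^202 ≡ 435·287·91·430 ≡ 502 (mod 577)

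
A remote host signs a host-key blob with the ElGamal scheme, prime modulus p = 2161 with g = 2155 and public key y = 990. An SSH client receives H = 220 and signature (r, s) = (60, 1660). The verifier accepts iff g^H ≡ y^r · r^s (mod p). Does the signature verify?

verifies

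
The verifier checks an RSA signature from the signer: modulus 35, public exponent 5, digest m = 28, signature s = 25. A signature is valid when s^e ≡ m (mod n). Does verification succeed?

Squares mod 35: s^1≡25, s^2≡30, s^4≡25
5 = 4 + 1, so s^5 ≡ 25·25 ≡ 30 (mod 35)
30 ≠ 28, so verification fails.

fails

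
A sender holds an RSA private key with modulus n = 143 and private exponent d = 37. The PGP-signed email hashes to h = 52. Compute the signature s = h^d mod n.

h^2 ≡ 52^2 = 2704 ≡ 130
h^4 ≡ 130^2 = 16900 ≡ 26
h^8 ≡ 26^2 = 676 ≡ 104
h^16 ≡ 104^2 = 10816 ≡ 91
h^32 ≡ 91^2 = 8281 ≡ 130
37 = 32 + 4 + 1, so h^37 ≡ 130·26·52 ≡ 13 (mod 143)

13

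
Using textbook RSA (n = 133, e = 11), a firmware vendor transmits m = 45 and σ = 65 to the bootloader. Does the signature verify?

σ^2 ≡ 65^2 = 4225 ≡ 102
σ^4 ≡ 102^2 = 10404 ≡ 30
σ^8 ≡ 30^2 = 900 ≡ 102
11 = 8 + 2 + 1, so σ^11 ≡ 102·102·65 ≡ 88 (mod 133)
The recovered value 88 does not match the digest 45.

does not verify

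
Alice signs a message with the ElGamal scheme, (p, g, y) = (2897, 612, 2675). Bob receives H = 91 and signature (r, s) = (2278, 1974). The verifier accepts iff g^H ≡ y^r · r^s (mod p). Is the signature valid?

Left side g^H mod p:
612^2 = 374544 ≡ 831
612^4 ≡ 831^2 = 690561 ≡ 1075
612^8 ≡ 1075^2 = 1155625 ≡ 2619
612^16 ≡ 2619^2 = 6859161 ≡ 1962
612^32 ≡ 1962^2 = 3849444 ≡ 2228
612^64 ≡ 2228^2 = 4963984 ≡ 1423
91 = 64 + 16 + 8 + 2 + 1, so 612^91 ≡ 1423·1962·2619·831·612 ≡ 2035 (mod 2897)
Right side y^r · r^s mod p:
2675^2 = 7155625 ≡ 35
2675^4 ≡ 35^2 = 1225
2675^8 ≡ 1225^2 = 1500625 ≡ 2876
2675^16 ≡ 2876^2 = 8271376 ≡ 441
2675^32 ≡ 441^2 = 194481 ≡ 382
2675^64 ≡ 382^2 = 145924 ≡ 1074
2675^128 ≡ 1074^2 = 1153476 ≡ 470
2675^256 ≡ 470^2 = 220900 ≡ 728
2675^512 ≡ 728^2 = 529984 ≡ 2730
2675^1024 ≡ 2730^2 = 7452900 ≡ 1816
2675^2048 ≡ 1816^2 = 3297856 ≡ 1070
2278 = 2048 + 128 + 64 + 32 + 4 + 2, so 2675^2278 ≡ 1070·470·1074·382·1225·35 ≡ 1628 (mod 2897)
2278^2 = 5189284 ≡ 757
2278^4 ≡ 757^2 = 573049 ≡ 2340
2278^8 ≡ 2340^2 = 5475600 ≡ 270
2278^16 ≡ 270^2 = 72900 ≡ 475
2278^32 ≡ 475^2 = 225625 ≡ 2556
2278^64 ≡ 2556^2 = 6533136 ≡ 401
2278^128 ≡ 401^2 = 160801 ≡ 1466
2278^256 ≡ 1466^2 = 2149156 ≡ 2479
2278^512 ≡ 2479^2 = 6145441 ≡ 904
2278^1024 ≡ 904^2 = 817216 ≡ 262
1974 = 1024 + 512 + 256 + 128 + 32 + 16 + 4 + 2, so 2278^1974 ≡ 262·904·2479·1466·2556·475·2340·757 ≡ 688 (mod 2897)
1628·688 = 1120064 ≡ 1822 (mod 2897)
2035 ≠ 1822, so verification fails.

invalid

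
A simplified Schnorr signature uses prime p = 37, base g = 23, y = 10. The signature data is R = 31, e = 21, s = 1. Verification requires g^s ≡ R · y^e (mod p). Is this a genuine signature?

forged

g^s mod p:
23^1 mod 37 = 23
R · y^e mod p:
10^2 = 100 ≡ 26
10^4 ≡ 26^2 = 676 ≡ 10
10^8 ≡ 10^2 = 100 ≡ 26
10^16 ≡ 26^2 = 676 ≡ 10
21 = 16 + 4 + 1, so 10^21 ≡ 10·10·10 ≡ 1 (mod 37)
31·1 = 31 ≡ 31 (mod 37)
23 ≠ 31; the check fails.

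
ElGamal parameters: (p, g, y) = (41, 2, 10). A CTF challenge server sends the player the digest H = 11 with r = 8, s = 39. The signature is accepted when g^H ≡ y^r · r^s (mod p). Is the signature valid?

Left side g^H mod p:
2^2 = 4
2^4 ≡ 4^2 = 16
2^8 ≡ 16^2 = 256 ≡ 10
11 = 8 + 2 + 1, so 2^11 ≡ 10·4·2 ≡ 39 (mod 41)
Right side y^r · r^s mod p:
10^2 = 100 ≡ 18
10^4 ≡ 18^2 = 324 ≡ 37
10^8 ≡ 37^2 = 1369 ≡ 16
8^2 = 64 ≡ 23
8^4 ≡ 23^2 = 529 ≡ 37
8^8 ≡ 37^2 = 1369 ≡ 16
8^16 ≡ 16^2 = 256 ≡ 10
8^32 ≡ 10^2 = 100 ≡ 18
39 = 32 + 4 + 2 + 1, so 8^39 ≡ 18·37·23·8 ≡ 36 (mod 41)
16·36 = 576 ≡ 2 (mod 41)
39 ≠ 2, so verification fails.

invalid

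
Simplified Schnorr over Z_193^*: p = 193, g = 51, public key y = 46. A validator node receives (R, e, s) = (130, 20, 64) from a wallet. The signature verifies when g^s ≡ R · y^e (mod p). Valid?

g^s mod p:
51^2 = 2601 ≡ 92
51^4 ≡ 92^2 = 8464 ≡ 165
51^8 ≡ 165^2 = 27225 ≡ 12
51^16 ≡ 12^2 = 144
51^32 ≡ 144^2 = 20736 ≡ 85
51^64 ≡ 85^2 = 7225 ≡ 84
R · y^e mod p:
46^2 = 2116 ≡ 186
46^4 ≡ 186^2 = 34596 ≡ 49
46^8 ≡ 49^2 = 2401 ≡ 85
46^16 ≡ 85^2 = 7225 ≡ 84
20 = 16 + 4, so 46^20 ≡ 84·49 ≡ 63 (mod 193)
130·63 = 8190 ≡ 84 (mod 193)
84 ≡ 84 (mod 193); signature holds.

yes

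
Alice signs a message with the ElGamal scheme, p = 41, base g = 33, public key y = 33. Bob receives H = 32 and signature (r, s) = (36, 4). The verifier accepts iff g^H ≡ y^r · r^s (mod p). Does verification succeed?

Left side g^H mod p:
Squares mod 41: 33^1≡33, 33^2≡23, 33^4≡37, 33^8≡16, 33^16≡10, 33^32≡18
33^32 ≡ 18 (mod 41)
Right side y^r · r^s mod p:
Squares mod 41: 33^1≡33, 33^2≡23, 33^4≡37, 33^8≡16, 33^16≡10, 33^32≡18
36 = 32 + 4, so 33^36 ≡ 18·37 ≡ 10 (mod 41)
Squares mod 41: 36^1≡36, 36^2≡25, 36^4≡10
36^4 ≡ 10 (mod 41)
10·10 = 100 ≡ 18 (mod 41)
18 ≡ 18 (mod 41), so the signature is genuine.

passes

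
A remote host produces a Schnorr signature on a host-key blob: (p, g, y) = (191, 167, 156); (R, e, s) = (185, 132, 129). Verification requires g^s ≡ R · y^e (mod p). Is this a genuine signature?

genuine

g^s mod p:
167^2 = 27889 ≡ 3
167^4 ≡ 3^2 = 9
167^8 ≡ 9^2 = 81
167^16 ≡ 81^2 = 6561 ≡ 67
167^32 ≡ 67^2 = 4489 ≡ 96
167^64 ≡ 96^2 = 9216 ≡ 48
167^128 ≡ 48^2 = 2304 ≡ 12
129 = 128 + 1, so 167^129 ≡ 12·167 ≡ 94 (mod 191)
R · y^e mod p:
156^2 = 24336 ≡ 79
156^4 ≡ 79^2 = 6241 ≡ 129
156^8 ≡ 129^2 = 16641 ≡ 24
156^16 ≡ 24^2 = 576 ≡ 3
156^32 ≡ 3^2 = 9
156^64 ≡ 9^2 = 81
156^128 ≡ 81^2 = 6561 ≡ 67
132 = 128 + 4, so 156^132 ≡ 67·129 ≡ 48 (mod 191)
185·48 = 8880 ≡ 94 (mod 191)
94 ≡ 94 (mod 191); signature holds.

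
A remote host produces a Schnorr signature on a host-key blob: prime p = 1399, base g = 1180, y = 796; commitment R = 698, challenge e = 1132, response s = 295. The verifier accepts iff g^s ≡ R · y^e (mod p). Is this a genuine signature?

g^s mod p:
1180^2 = 1392400 ≡ 395
1180^4 ≡ 395^2 = 156025 ≡ 736
1180^8 ≡ 736^2 = 541696 ≡ 283
1180^16 ≡ 283^2 = 80089 ≡ 346
1180^32 ≡ 346^2 = 119716 ≡ 801
1180^64 ≡ 801^2 = 641601 ≡ 859
1180^128 ≡ 859^2 = 737881 ≡ 608
1180^256 ≡ 608^2 = 369664 ≡ 328
295 = 256 + 32 + 4 + 2 + 1, so 1180^295 ≡ 328·801·736·395·1180 ≡ 795 (mod 1399)
R · y^e mod p:
796^2 = 633616 ≡ 1268
796^4 ≡ 1268^2 = 1607824 ≡ 373
796^8 ≡ 373^2 = 139129 ≡ 628
796^16 ≡ 628^2 = 394384 ≡ 1265
796^32 ≡ 1265^2 = 1600225 ≡ 1168
796^64 ≡ 1168^2 = 1364224 ≡ 199
796^128 ≡ 199^2 = 39601 ≡ 429
796^256 ≡ 429^2 = 184041 ≡ 772
796^512 ≡ 772^2 = 595984 ≡ 10
796^1024 ≡ 10^2 = 100
1132 = 1024 + 64 + 32 + 8 + 4, so 796^1132 ≡ 100·199·1168·628·373 ≡ 647 (mod 1399)
698·647 = 451606 ≡ 1128 (mod 1399)
795 ≠ 1128; the check fails.

forged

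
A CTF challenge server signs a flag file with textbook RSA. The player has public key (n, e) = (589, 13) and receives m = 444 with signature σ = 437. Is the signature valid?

σ^13 mod 589 = 551
The recovered value 551 does not match the digest 444.

invalid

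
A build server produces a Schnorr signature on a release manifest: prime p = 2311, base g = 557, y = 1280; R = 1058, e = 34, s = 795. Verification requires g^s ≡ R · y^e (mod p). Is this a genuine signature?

g^s mod p:
557^2 = 310249 ≡ 575
557^4 ≡ 575^2 = 330625 ≡ 152
557^8 ≡ 152^2 = 23104 ≡ 2305
557^16 ≡ 2305^2 = 5313025 ≡ 36
557^32 ≡ 36^2 = 1296
557^64 ≡ 1296^2 = 1679616 ≡ 1830
557^128 ≡ 1830^2 = 3348900 ≡ 261
557^256 ≡ 261^2 = 68121 ≡ 1102
557^512 ≡ 1102^2 = 1214404 ≡ 1129
795 = 512 + 256 + 16 + 8 + 2 + 1, so 557^795 ≡ 1129·1102·36·2305·575·557 ≡ 2171 (mod 2311)
R · y^e mod p:
1280^2 = 1638400 ≡ 2212
1280^4 ≡ 2212^2 = 4892944 ≡ 557
1280^8 ≡ 557^2 = 310249 ≡ 575
1280^16 ≡ 575^2 = 330625 ≡ 152
1280^32 ≡ 152^2 = 23104 ≡ 2305
34 = 32 + 2, so 1280^34 ≡ 2305·2212 ≡ 594 (mod 2311)
1058·594 = 628452 ≡ 2171 (mod 2311)
2171 ≡ 2171 (mod 2311); signature holds.

genuine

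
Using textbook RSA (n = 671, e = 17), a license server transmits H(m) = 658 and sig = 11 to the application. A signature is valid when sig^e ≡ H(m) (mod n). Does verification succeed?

sig^2 ≡ 11^2 = 121
sig^4 ≡ 121^2 = 14641 ≡ 550
sig^8 ≡ 550^2 = 302500 ≡ 550
sig^16 ≡ 550^2 = 302500 ≡ 550
17 = 16 + 1, so sig^17 ≡ 550·11 ≡ 11 (mod 671)
sig^17 mod 671 = 11, but H(m) = 658.

fails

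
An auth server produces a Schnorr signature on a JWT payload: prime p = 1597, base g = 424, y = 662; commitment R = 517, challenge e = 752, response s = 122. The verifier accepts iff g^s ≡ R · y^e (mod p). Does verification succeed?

g^s mod p:
424^2 = 179776 ≡ 912
424^4 ≡ 912^2 = 831744 ≡ 1304
424^8 ≡ 1304^2 = 1700416 ≡ 1208
424^16 ≡ 1208^2 = 1459264 ≡ 1203
424^32 ≡ 1203^2 = 1447209 ≡ 327
424^64 ≡ 327^2 = 106929 ≡ 1527
122 = 64 + 32 + 16 + 8 + 2, so 424^122 ≡ 1527·327·1203·1208·912 ≡ 389 (mod 1597)
R · y^e mod p:
662^2 = 438244 ≡ 666
662^4 ≡ 666^2 = 443556 ≡ 1187
662^8 ≡ 1187^2 = 1408969 ≡ 415
662^16 ≡ 415^2 = 172225 ≡ 1346
662^32 ≡ 1346^2 = 1811716 ≡ 718
662^64 ≡ 718^2 = 515524 ≡ 1290
662^128 ≡ 1290^2 = 1664100 ≡ 26
662^256 ≡ 26^2 = 676
662^512 ≡ 676^2 = 456976 ≡ 234
752 = 512 + 128 + 64 + 32 + 16, so 662^752 ≡ 234·26·1290·718·1346 ≡ 1304 (mod 1597)
517·1304 = 674168 ≡ 234 (mod 1597)
389 ≠ 234; the check fails.

fails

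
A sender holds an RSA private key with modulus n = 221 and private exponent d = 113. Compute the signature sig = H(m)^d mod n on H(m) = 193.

176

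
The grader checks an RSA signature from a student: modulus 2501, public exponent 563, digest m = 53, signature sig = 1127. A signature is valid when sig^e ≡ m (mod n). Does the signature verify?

Squares mod 2501: sig^1≡1127, sig^2≡2122, sig^4≡1084, sig^8≡2087, sig^16≡1328, sig^32≡379, sig^64≡1084, sig^128≡2087, sig^256≡1328, sig^512≡379
563 = 512 + 32 + 16 + 2 + 1, so sig^563 ≡ 379·379·1328·2122·1127 ≡ 1809 (mod 2501)
1809 ≠ 53, so verification fails.

does not verify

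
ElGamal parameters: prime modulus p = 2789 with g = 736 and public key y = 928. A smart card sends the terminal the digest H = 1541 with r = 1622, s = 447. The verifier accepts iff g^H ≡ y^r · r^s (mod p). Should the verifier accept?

Left side g^H mod p:
736^2 = 541696 ≡ 630
736^4 ≡ 630^2 = 396900 ≡ 862
736^8 ≡ 862^2 = 743044 ≡ 1170
736^16 ≡ 1170^2 = 1368900 ≡ 2290
736^32 ≡ 2290^2 = 5244100 ≡ 780
736^64 ≡ 780^2 = 608400 ≡ 398
736^128 ≡ 398^2 = 158404 ≡ 2220
736^256 ≡ 2220^2 = 4928400 ≡ 237
736^512 ≡ 237^2 = 56169 ≡ 389
736^1024 ≡ 389^2 = 151321 ≡ 715
1541 = 1024 + 512 + 4 + 1, so 736^1541 ≡ 715·389·862·736 ≡ 1300 (mod 2789)
Right side y^r · r^s mod p:
928^2 = 861184 ≡ 2172
928^4 ≡ 2172^2 = 4717584 ≡ 1385
928^8 ≡ 1385^2 = 1918225 ≡ 2182
928^16 ≡ 2182^2 = 4761124 ≡ 301
928^32 ≡ 301^2 = 90601 ≡ 1353
928^64 ≡ 1353^2 = 1830609 ≡ 1025
928^128 ≡ 1025^2 = 1050625 ≡ 1961
928^256 ≡ 1961^2 = 3845521 ≡ 2279
928^512 ≡ 2279^2 = 5193841 ≡ 723
928^1024 ≡ 723^2 = 522729 ≡ 1186
1622 = 1024 + 512 + 64 + 16 + 4 + 2, so 928^1622 ≡ 1186·723·1025·301·1385·2172 ≡ 856 (mod 2789)
1622^2 = 2630884 ≡ 857
1622^4 ≡ 857^2 = 734449 ≡ 942
1622^8 ≡ 942^2 = 887364 ≡ 462
1622^16 ≡ 462^2 = 213444 ≡ 1480
1622^32 ≡ 1480^2 = 2190400 ≡ 1035
1622^64 ≡ 1035^2 = 1071225 ≡ 249
1622^128 ≡ 249^2 = 62001 ≡ 643
1622^256 ≡ 643^2 = 413449 ≡ 677
447 = 256 + 128 + 32 + 16 + 8 + 4 + 2 + 1, so 1622^447 ≡ 677·643·1035·1480·462·942·857·1622 ≡ 1787 (mod 2789)
856·1787 = 1529672 ≡ 1300 (mod 2789)
1300 ≡ 1300 (mod 2789), so the signature is genuine.

accept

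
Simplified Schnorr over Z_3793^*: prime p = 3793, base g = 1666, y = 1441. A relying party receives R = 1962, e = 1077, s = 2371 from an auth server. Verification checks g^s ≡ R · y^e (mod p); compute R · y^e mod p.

1441^2 = 2076481 ≡ 1710
1441^4 ≡ 1710^2 = 2924100 ≡ 3490
1441^8 ≡ 3490^2 = 12180100 ≡ 777
1441^16 ≡ 777^2 = 603729 ≡ 642
1441^32 ≡ 642^2 = 412164 ≡ 2520
1441^64 ≡ 2520^2 = 6350400 ≡ 918
1441^128 ≡ 918^2 = 842724 ≡ 678
1441^256 ≡ 678^2 = 459684 ≡ 731
1441^512 ≡ 731^2 = 534361 ≡ 3341
1441^1024 ≡ 3341^2 = 11162281 ≡ 3275
1077 = 1024 + 32 + 16 + 4 + 1, so 1441^1077 ≡ 3275·2520·642·3490·1441 ≡ 2197 (mod 3793)
R · y^e ≡ 1962·2197 = 4310514 ≡ 1666 (mod 3793)

1666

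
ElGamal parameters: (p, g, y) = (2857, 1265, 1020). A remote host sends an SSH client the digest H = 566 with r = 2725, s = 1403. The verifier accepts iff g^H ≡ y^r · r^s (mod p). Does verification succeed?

passes

Left side g^H mod p:
1265^2 = 1600225 ≡ 305
1265^4 ≡ 305^2 = 93025 ≡ 1601
1265^8 ≡ 1601^2 = 2563201 ≡ 472
1265^16 ≡ 472^2 = 222784 ≡ 2795
1265^32 ≡ 2795^2 = 7812025 ≡ 987
1265^64 ≡ 987^2 = 974169 ≡ 2789
1265^128 ≡ 2789^2 = 7778521 ≡ 1767
1265^256 ≡ 1767^2 = 3122289 ≡ 2445
1265^512 ≡ 2445^2 = 5978025 ≡ 1181
566 = 512 + 32 + 16 + 4 + 2, so 1265^566 ≡ 1181·987·2795·1601·305 ≡ 2100 (mod 2857)
Right side y^r · r^s mod p:
1020^2 = 1040400 ≡ 452
1020^4 ≡ 452^2 = 204304 ≡ 1457
1020^8 ≡ 1457^2 = 2122849 ≡ 98
1020^16 ≡ 98^2 = 9604 ≡ 1033
1020^32 ≡ 1033^2 = 1067089 ≡ 1428
1020^64 ≡ 1428^2 = 2039184 ≡ 2143
1020^128 ≡ 2143^2 = 4592449 ≡ 1250
1020^256 ≡ 1250^2 = 1562500 ≡ 2578
1020^512 ≡ 2578^2 = 6646084 ≡ 702
1020^1024 ≡ 702^2 = 492804 ≡ 1400
1020^2048 ≡ 1400^2 = 1960000 ≡ 98
2725 = 2048 + 512 + 128 + 32 + 4 + 1, so 1020^2725 ≡ 98·702·1250·1428·1457·1020 ≡ 723 (mod 2857)
2725^2 = 7425625 ≡ 282
2725^4 ≡ 282^2 = 79524 ≡ 2385
2725^8 ≡ 2385^2 = 5688225 ≡ 2795
2725^16 ≡ 2795^2 = 7812025 ≡ 987
2725^32 ≡ 987^2 = 974169 ≡ 2789
2725^64 ≡ 2789^2 = 7778521 ≡ 1767
2725^128 ≡ 1767^2 = 3122289 ≡ 2445
2725^256 ≡ 2445^2 = 5978025 ≡ 1181
2725^512 ≡ 1181^2 = 1394761 ≡ 545
2725^1024 ≡ 545^2 = 297025 ≡ 2754
1403 = 1024 + 256 + 64 + 32 + 16 + 8 + 2 + 1, so 2725^1403 ≡ 2754·1181·1767·2789·987·2795·282·2725 ≡ 240 (mod 2857)
723·240 = 173520 ≡ 2100 (mod 2857)
2100 ≡ 2100 (mod 2857), so the signature is genuine.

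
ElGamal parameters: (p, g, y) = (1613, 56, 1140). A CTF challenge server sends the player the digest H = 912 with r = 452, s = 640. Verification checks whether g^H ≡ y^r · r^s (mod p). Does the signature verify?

verifies

Left side g^H mod p:
56^2 = 3136 ≡ 1523
56^4 ≡ 1523^2 = 2319529 ≡ 35
56^8 ≡ 35^2 = 1225
56^16 ≡ 1225^2 = 1500625 ≡ 535
56^32 ≡ 535^2 = 286225 ≡ 724
56^64 ≡ 724^2 = 524176 ≡ 1564
56^128 ≡ 1564^2 = 2446096 ≡ 788
56^256 ≡ 788^2 = 620944 ≡ 1552
56^512 ≡ 1552^2 = 2408704 ≡ 495
912 = 512 + 256 + 128 + 16, so 56^912 ≡ 495·1552·788·535 ≡ 792 (mod 1613)
Right side y^r · r^s mod p:
1140^2 = 1299600 ≡ 1135
1140^4 ≡ 1135^2 = 1288225 ≡ 1051
1140^8 ≡ 1051^2 = 1104601 ≡ 1309
1140^16 ≡ 1309^2 = 1713481 ≡ 475
1140^32 ≡ 475^2 = 225625 ≡ 1418
1140^64 ≡ 1418^2 = 2010724 ≡ 926
1140^128 ≡ 926^2 = 857476 ≡ 973
1140^256 ≡ 973^2 = 946729 ≡ 1511
452 = 256 + 128 + 64 + 4, so 1140^452 ≡ 1511·973·926·1051 ≡ 932 (mod 1613)
452^2 = 204304 ≡ 1066
452^4 ≡ 1066^2 = 1136356 ≡ 804
452^8 ≡ 804^2 = 646416 ≡ 1216
452^16 ≡ 1216^2 = 1478656 ≡ 1148
452^32 ≡ 1148^2 = 1317904 ≡ 83
452^64 ≡ 83^2 = 6889 ≡ 437
452^128 ≡ 437^2 = 190969 ≡ 635
452^256 ≡ 635^2 = 403225 ≡ 1588
452^512 ≡ 1588^2 = 2521744 ≡ 625
640 = 512 + 128, so 452^640 ≡ 625·635 ≡ 77 (mod 1613)
932·77 = 71764 ≡ 792 (mod 1613)
792 ≡ 792 (mod 1613), so the signature is genuine.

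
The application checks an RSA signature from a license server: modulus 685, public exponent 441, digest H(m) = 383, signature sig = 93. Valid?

yes

sig^2 ≡ 93^2 = 8649 ≡ 429
sig^4 ≡ 429^2 = 184041 ≡ 461
sig^8 ≡ 461^2 = 212521 ≡ 171
sig^16 ≡ 171^2 = 29241 ≡ 471
sig^32 ≡ 471^2 = 221841 ≡ 586
sig^64 ≡ 586^2 = 343396 ≡ 211
sig^128 ≡ 211^2 = 44521 ≡ 681
sig^256 ≡ 681^2 = 463761 ≡ 16
441 = 256 + 128 + 32 + 16 + 8 + 1, so sig^441 ≡ 16·681·586·471·171·93 ≡ 383 (mod 685)
Since 383 equals the digest 383, verification succeeds.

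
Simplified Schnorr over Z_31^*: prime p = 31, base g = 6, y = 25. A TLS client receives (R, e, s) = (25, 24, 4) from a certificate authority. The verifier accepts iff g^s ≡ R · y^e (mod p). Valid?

yes

g^s mod p:
Squares mod 31: 6^1≡6, 6^2≡5, 6^4≡25
6^4 ≡ 25 (mod 31)
R · y^e mod p:
Squares mod 31: 25^1≡25, 25^2≡5, 25^4≡25, 25^8≡5, 25^16≡25
24 = 16 + 8, so 25^24 ≡ 25·5 ≡ 1 (mod 31)
25·1 = 25 ≡ 25 (mod 31)
25 ≡ 25 (mod 31); signature holds.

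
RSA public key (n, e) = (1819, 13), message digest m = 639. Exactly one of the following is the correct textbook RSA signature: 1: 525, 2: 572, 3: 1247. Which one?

Candidate 1: Squares mod 1819: 525^1≡525, 525^2≡956, 525^4≡798, 525^8≡154; 13 = 8 + 4 + 1, so 525^13 ≡ 154·798·525 ≡ 189 (mod 1819)
Candidate 2: Squares mod 1819: 572^1≡572, 572^2≡1583, 572^4≡1126, 572^8≡33; 13 = 8 + 4 + 1, so 572^13 ≡ 33·1126·572 ≡ 1180 (mod 1819)
Candidate 3: Squares mod 1819: 1247^1≡1247, 1247^2≡1583, 1247^4≡1126, 1247^8≡33; 13 = 8 + 4 + 1, so 1247^13 ≡ 33·1126·1247 ≡ 639 (mod 1819)
  → matches m = 639

3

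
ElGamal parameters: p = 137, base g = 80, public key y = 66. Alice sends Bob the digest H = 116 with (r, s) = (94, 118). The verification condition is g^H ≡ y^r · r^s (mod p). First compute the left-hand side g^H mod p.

80^2 = 6400 ≡ 98
80^4 ≡ 98^2 = 9604 ≡ 14
80^8 ≡ 14^2 = 196 ≡ 59
80^16 ≡ 59^2 = 3481 ≡ 56
80^32 ≡ 56^2 = 3136 ≡ 122
80^64 ≡ 122^2 = 14884 ≡ 88
116 = 64 + 32 + 16 + 4, so 80^116 ≡ 88·122·56·14 ≡ 18 (mod 137)

18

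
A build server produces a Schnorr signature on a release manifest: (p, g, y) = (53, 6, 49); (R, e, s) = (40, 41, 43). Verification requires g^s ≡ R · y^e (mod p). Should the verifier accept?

g^s mod p:
Squares mod 53: 6^1≡6, 6^2≡36, 6^4≡24, 6^8≡46, 6^16≡49, 6^32≡16
43 = 32 + 8 + 2 + 1, so 6^43 ≡ 16·46·36·6 ≡ 29 (mod 53)
R · y^e mod p:
Squares mod 53: 49^1≡49, 49^2≡16, 49^4≡44, 49^8≡28, 49^16≡42, 49^32≡15
41 = 32 + 8 + 1, so 49^41 ≡ 15·28·49 ≡ 16 (mod 53)
40·16 = 640 ≡ 4 (mod 53)
29 ≠ 4; the check fails.

reject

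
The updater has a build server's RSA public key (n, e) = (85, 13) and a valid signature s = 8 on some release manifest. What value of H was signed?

43

Squares mod 85: s^1≡8, s^2≡64, s^4≡16, s^8≡1
13 = 8 + 4 + 1, so s^13 ≡ 1·16·8 ≡ 43 (mod 85)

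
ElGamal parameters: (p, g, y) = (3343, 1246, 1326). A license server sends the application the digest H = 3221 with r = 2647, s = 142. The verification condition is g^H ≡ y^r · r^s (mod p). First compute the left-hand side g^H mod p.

922

1246^3221 mod 3343 = 922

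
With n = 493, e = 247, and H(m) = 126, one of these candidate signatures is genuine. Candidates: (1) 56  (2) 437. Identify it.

2

Candidate 1: 56^2 = 3136 ≡ 178; 56^4 ≡ 178^2 = 31684 ≡ 132; 56^8 ≡ 132^2 = 17424 ≡ 169; 56^16 ≡ 169^2 = 28561 ≡ 460; 56^32 ≡ 460^2 = 211600 ≡ 103; 56^64 ≡ 103^2 = 10609 ≡ 256; 56^128 ≡ 256^2 = 65536 ≡ 460; 247 = 128 + 64 + 32 + 16 + 4 + 2 + 1, so 56^247 ≡ 460·256·103·460·132·178·56 ≡ 367 (mod 493)
Candidate 2: 437^2 = 190969 ≡ 178; 437^4 ≡ 178^2 = 31684 ≡ 132; 437^8 ≡ 132^2 = 17424 ≡ 169; 437^16 ≡ 169^2 = 28561 ≡ 460; 437^32 ≡ 460^2 = 211600 ≡ 103; 437^64 ≡ 103^2 = 10609 ≡ 256; 437^128 ≡ 256^2 = 65536 ≡ 460; 247 = 128 + 64 + 32 + 16 + 4 + 2 + 1, so 437^247 ≡ 460·256·103·460·132·178·437 ≡ 126 (mod 493)
  → matches H(m) = 126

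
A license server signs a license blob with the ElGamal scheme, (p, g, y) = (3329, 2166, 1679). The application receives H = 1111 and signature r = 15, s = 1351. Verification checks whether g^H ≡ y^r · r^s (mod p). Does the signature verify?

Left side g^H mod p:
Squares mod 3329: 2166^1≡2166, 2166^2≡995, 2166^4≡1312, 2166^8≡251, 2166^16≡3079, 2166^32≡2578, 2166^64≡1400, 2166^128≡2548, 2166^256≡754, 2166^512≡2586, 2166^1024≡2764
1111 = 1024 + 64 + 16 + 4 + 2 + 1, so 2166^1111 ≡ 2764·1400·3079·1312·995·2166 ≡ 2625 (mod 3329)
Right side y^r · r^s mod p:
Squares mod 3329: 1679^1≡1679, 1679^2≡2707, 1679^4≡720, 1679^8≡2405
15 = 8 + 4 + 2 + 1, so 1679^15 ≡ 2405·720·2707·1679 ≡ 681 (mod 3329)
Squares mod 3329: 15^1≡15, 15^2≡225, 15^4≡690, 15^8≡53, 15^16≡2809, 15^32≡751, 15^64≡1400, 15^128≡2548, 15^256≡754, 15^512≡2586, 15^1024≡2764
1351 = 1024 + 256 + 64 + 4 + 2 + 1, so 15^1351 ≡ 2764·754·1400·690·225·15 ≡ 1881 (mod 3329)
681·1881 = 1280961 ≡ 2625 (mod 3329)
2625 ≡ 2625 (mod 3329), so the signature is genuine.

verifies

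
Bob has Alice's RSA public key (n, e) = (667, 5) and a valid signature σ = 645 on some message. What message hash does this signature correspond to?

277

σ^2 ≡ 645^2 = 416025 ≡ 484
σ^4 ≡ 484^2 = 234256 ≡ 139
5 = 4 + 1, so σ^5 ≡ 139·645 ≡ 277 (mod 667)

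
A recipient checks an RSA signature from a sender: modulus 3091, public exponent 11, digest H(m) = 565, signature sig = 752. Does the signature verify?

sig^11 mod 3091 = 565
565 = H(m), so the signature checks out.

verifies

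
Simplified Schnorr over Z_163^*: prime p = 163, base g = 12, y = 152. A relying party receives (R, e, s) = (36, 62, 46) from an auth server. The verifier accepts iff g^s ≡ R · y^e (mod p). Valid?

g^s mod p:
12^2 = 144
12^4 ≡ 144^2 = 20736 ≡ 35
12^8 ≡ 35^2 = 1225 ≡ 84
12^16 ≡ 84^2 = 7056 ≡ 47
12^32 ≡ 47^2 = 2209 ≡ 90
46 = 32 + 8 + 4 + 2, so 12^46 ≡ 90·84·35·144 ≡ 9 (mod 163)
R · y^e mod p:
152^2 = 23104 ≡ 121
152^4 ≡ 121^2 = 14641 ≡ 134
152^8 ≡ 134^2 = 17956 ≡ 26
152^16 ≡ 26^2 = 676 ≡ 24
152^32 ≡ 24^2 = 576 ≡ 87
62 = 32 + 16 + 8 + 4 + 2, so 152^62 ≡ 87·24·26·134·121 ≡ 41 (mod 163)
36·41 = 1476 ≡ 9 (mod 163)
9 ≡ 9 (mod 163); signature holds.

yes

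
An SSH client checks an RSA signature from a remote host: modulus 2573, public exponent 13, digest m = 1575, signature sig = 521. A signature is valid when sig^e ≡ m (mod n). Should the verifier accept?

accept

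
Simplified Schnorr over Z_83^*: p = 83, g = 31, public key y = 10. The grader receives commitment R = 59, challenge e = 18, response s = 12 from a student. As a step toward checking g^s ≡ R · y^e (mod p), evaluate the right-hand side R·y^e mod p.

51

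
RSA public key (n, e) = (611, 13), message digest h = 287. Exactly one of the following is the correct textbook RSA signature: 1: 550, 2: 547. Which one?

Candidate 1: 550^2 = 302500 ≡ 55; 550^4 ≡ 55^2 = 3025 ≡ 581; 550^8 ≡ 581^2 = 337561 ≡ 289; 13 = 8 + 4 + 1, so 550^13 ≡ 289·581·550 ≡ 355 (mod 611)
Candidate 2: 547^2 = 299209 ≡ 430; 547^4 ≡ 430^2 = 184900 ≡ 378; 547^8 ≡ 378^2 = 142884 ≡ 521; 13 = 8 + 4 + 1, so 547^13 ≡ 521·378·547 ≡ 287 (mod 611)
  → matches h = 287

2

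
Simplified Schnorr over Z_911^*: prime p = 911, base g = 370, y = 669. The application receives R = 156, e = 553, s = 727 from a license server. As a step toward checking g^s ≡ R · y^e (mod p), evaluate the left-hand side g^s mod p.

97

Squares mod 911: 370^1≡370, 370^2≡250, 370^4≡552, 370^8≡430, 370^16≡878, 370^32≡178, 370^64≡710, 370^128≡317, 370^256≡279, 370^512≡406
727 = 512 + 128 + 64 + 16 + 4 + 2 + 1, so 370^727 ≡ 406·317·710·878·552·250·370 ≡ 97 (mod 911)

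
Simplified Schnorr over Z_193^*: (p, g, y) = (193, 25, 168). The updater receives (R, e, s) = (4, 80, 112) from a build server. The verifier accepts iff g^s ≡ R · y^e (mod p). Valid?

g^s mod p:
Squares mod 193: 25^1≡25, 25^2≡46, 25^4≡186, 25^8≡49, 25^16≡85, 25^32≡84, 25^64≡108
112 = 64 + 32 + 16, so 25^112 ≡ 108·84·85 ≡ 85 (mod 193)
R · y^e mod p:
Squares mod 193: 168^1≡168, 168^2≡46, 168^4≡186, 168^8≡49, 168^16≡85, 168^32≡84, 168^64≡108
80 = 64 + 16, so 168^80 ≡ 108·85 ≡ 109 (mod 193)
4·109 = 436 ≡ 50 (mod 193)
85 ≠ 50; the check fails.

no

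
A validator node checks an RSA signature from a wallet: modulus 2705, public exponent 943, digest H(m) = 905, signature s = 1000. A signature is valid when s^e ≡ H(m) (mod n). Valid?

Squares mod 2705: s^1≡1000, s^2≡1855, s^4≡265, s^8≡2600, s^16≡205, s^32≡1450, s^64≡715, s^128≡2685, s^256≡400, s^512≡405
943 = 512 + 256 + 128 + 32 + 8 + 4 + 2 + 1, so s^943 ≡ 405·400·2685·1450·2600·265·1855·1000 ≡ 905 (mod 2705)
s^943 mod 2705 = 905 matches H(m).

yes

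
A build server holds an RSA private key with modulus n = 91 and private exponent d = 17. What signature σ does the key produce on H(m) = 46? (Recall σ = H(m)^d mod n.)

(H(m))^2 ≡ 46^2 = 2116 ≡ 23
(H(m))^4 ≡ 23^2 = 529 ≡ 74
(H(m))^8 ≡ 74^2 = 5476 ≡ 16
(H(m))^16 ≡ 16^2 = 256 ≡ 74
17 = 16 + 1, so (H(m))^17 ≡ 74·46 ≡ 37 (mod 91)

37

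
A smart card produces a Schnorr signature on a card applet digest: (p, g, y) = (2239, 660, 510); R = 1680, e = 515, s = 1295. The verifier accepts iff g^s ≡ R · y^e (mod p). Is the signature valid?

invalid

g^s mod p:
660^2 = 435600 ≡ 1234
660^4 ≡ 1234^2 = 1522756 ≡ 236
660^8 ≡ 236^2 = 55696 ≡ 1960
660^16 ≡ 1960^2 = 3841600 ≡ 1715
660^32 ≡ 1715^2 = 2941225 ≡ 1418
660^64 ≡ 1418^2 = 2010724 ≡ 102
660^128 ≡ 102^2 = 10404 ≡ 1448
660^256 ≡ 1448^2 = 2096704 ≡ 1000
660^512 ≡ 1000^2 = 1000000 ≡ 1406
660^1024 ≡ 1406^2 = 1976836 ≡ 2038
1295 = 1024 + 256 + 8 + 4 + 2 + 1, so 660^1295 ≡ 2038·1000·1960·236·1234·660 ≡ 1427 (mod 2239)
R · y^e mod p:
510^2 = 260100 ≡ 376
510^4 ≡ 376^2 = 141376 ≡ 319
510^8 ≡ 319^2 = 101761 ≡ 1006
510^16 ≡ 1006^2 = 1012036 ≡ 8
510^32 ≡ 8^2 = 64
510^64 ≡ 64^2 = 4096 ≡ 1857
510^128 ≡ 1857^2 = 3448449 ≡ 389
510^256 ≡ 389^2 = 151321 ≡ 1308
510^512 ≡ 1308^2 = 1710864 ≡ 268
515 = 512 + 2 + 1, so 510^515 ≡ 268·376·510 ≡ 2152 (mod 2239)
1680·2152 = 3615360 ≡ 1614 (mod 2239)
1427 ≠ 1614; the check fails.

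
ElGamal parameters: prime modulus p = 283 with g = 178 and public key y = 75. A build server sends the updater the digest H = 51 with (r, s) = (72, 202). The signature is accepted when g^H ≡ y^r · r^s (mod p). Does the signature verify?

does not verify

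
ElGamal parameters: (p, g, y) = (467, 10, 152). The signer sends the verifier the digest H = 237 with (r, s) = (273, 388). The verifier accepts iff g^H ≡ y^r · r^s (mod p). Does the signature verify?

Left side g^H mod p:
10^237 mod 467 = 193
Right side y^r · r^s mod p:
152^273 mod 467 = 371
273^388 mod 467 = 285
371·285 = 105735 ≡ 193 (mod 467)
193 ≡ 193 (mod 467), so the signature is genuine.

verifies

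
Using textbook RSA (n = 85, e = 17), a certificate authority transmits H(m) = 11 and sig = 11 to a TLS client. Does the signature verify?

verifies

sig^2 ≡ 11^2 = 121 ≡ 36
sig^4 ≡ 36^2 = 1296 ≡ 21
sig^8 ≡ 21^2 = 441 ≡ 16
sig^16 ≡ 16^2 = 256 ≡ 1
17 = 16 + 1, so sig^17 ≡ 1·11 ≡ 11 (mod 85)
sig^17 mod 85 = 11 matches H(m).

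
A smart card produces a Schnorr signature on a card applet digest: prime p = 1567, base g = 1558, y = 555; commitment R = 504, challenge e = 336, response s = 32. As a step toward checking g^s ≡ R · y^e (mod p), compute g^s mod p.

1558^2 = 2427364 ≡ 81
1558^4 ≡ 81^2 = 6561 ≡ 293
1558^8 ≡ 293^2 = 85849 ≡ 1231
1558^16 ≡ 1231^2 = 1515361 ≡ 72
1558^32 ≡ 72^2 = 5184 ≡ 483

483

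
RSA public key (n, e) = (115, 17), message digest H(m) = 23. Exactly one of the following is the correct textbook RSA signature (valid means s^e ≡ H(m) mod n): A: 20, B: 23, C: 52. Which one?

B

Candidate A: Squares mod 115: 20^1≡20, 20^2≡55, 20^4≡35, 20^8≡75, 20^16≡105; 17 = 16 + 1, so 20^17 ≡ 105·20 ≡ 30 (mod 115)
Candidate B: Squares mod 115: 23^1≡23, 23^2≡69, 23^4≡46, 23^8≡46, 23^16≡46; 17 = 16 + 1, so 23^17 ≡ 46·23 ≡ 23 (mod 115)
  → matches H(m) = 23
Candidate C: Squares mod 115: 52^1≡52, 52^2≡59, 52^4≡31, 52^8≡41, 52^16≡71; 17 = 16 + 1, so 52^17 ≡ 71·52 ≡ 12 (mod 115)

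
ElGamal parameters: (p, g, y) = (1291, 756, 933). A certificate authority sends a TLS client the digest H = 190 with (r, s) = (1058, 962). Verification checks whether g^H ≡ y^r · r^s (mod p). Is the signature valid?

invalid

Left side g^H mod p:
756^2 = 571536 ≡ 914
756^4 ≡ 914^2 = 835396 ≡ 119
756^8 ≡ 119^2 = 14161 ≡ 1251
756^16 ≡ 1251^2 = 1565001 ≡ 309
756^32 ≡ 309^2 = 95481 ≡ 1238
756^64 ≡ 1238^2 = 1532644 ≡ 227
756^128 ≡ 227^2 = 51529 ≡ 1180
190 = 128 + 32 + 16 + 8 + 4 + 2, so 756^190 ≡ 1180·1238·309·1251·119·914 ≡ 988 (mod 1291)
Right side y^r · r^s mod p:
933^2 = 870489 ≡ 355
933^4 ≡ 355^2 = 126025 ≡ 798
933^8 ≡ 798^2 = 636804 ≡ 341
933^16 ≡ 341^2 = 116281 ≡ 91
933^32 ≡ 91^2 = 8281 ≡ 535
933^64 ≡ 535^2 = 286225 ≡ 914
933^128 ≡ 914^2 = 835396 ≡ 119
933^256 ≡ 119^2 = 14161 ≡ 1251
933^512 ≡ 1251^2 = 1565001 ≡ 309
933^1024 ≡ 309^2 = 95481 ≡ 1238
1058 = 1024 + 32 + 2, so 933^1058 ≡ 1238·535·355 ≡ 1193 (mod 1291)
1058^2 = 1119364 ≡ 67
1058^4 ≡ 67^2 = 4489 ≡ 616
1058^8 ≡ 616^2 = 379456 ≡ 1193
1058^16 ≡ 1193^2 = 1423249 ≡ 567
1058^32 ≡ 567^2 = 321489 ≡ 30
1058^64 ≡ 30^2 = 900
1058^128 ≡ 900^2 = 810000 ≡ 543
1058^256 ≡ 543^2 = 294849 ≡ 501
1058^512 ≡ 501^2 = 251001 ≡ 547
962 = 512 + 256 + 128 + 64 + 2, so 1058^962 ≡ 547·501·543·900·67 ≡ 567 (mod 1291)
1193·567 = 676431 ≡ 1238 (mod 1291)
988 ≠ 1238, so verification fails.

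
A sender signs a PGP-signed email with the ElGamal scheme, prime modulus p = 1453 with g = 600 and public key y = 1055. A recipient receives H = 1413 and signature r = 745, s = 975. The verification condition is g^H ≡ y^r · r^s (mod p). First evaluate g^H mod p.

Squares mod 1453: 600^1≡600, 600^2≡1109, 600^4≡643, 600^8≡797, 600^16≡248, 600^32≡478, 600^64≡363, 600^128≡999, 600^256≡1243, 600^512≡510, 600^1024≡13
1413 = 1024 + 256 + 128 + 4 + 1, so 600^1413 ≡ 13·1243·999·643·600 ≡ 1040 (mod 1453)

1040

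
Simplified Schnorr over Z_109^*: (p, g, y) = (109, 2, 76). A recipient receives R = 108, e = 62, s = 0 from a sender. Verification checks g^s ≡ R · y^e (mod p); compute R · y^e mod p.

Squares mod 109: 76^1≡76, 76^2≡108, 76^4≡1, 76^8≡1, 76^16≡1, 76^32≡1
62 = 32 + 16 + 8 + 4 + 2, so 76^62 ≡ 1·1·1·1·108 ≡ 108 (mod 109)
R · y^e ≡ 108·108 = 11664 ≡ 1 (mod 109)

1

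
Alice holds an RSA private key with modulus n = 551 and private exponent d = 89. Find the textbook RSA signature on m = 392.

445

Squares mod 551: m^1≡392, m^2≡486, m^4≡368, m^8≡429, m^16≡7, m^32≡49, m^64≡197
89 = 64 + 16 + 8 + 1, so m^89 ≡ 197·7·429·392 ≡ 445 (mod 551)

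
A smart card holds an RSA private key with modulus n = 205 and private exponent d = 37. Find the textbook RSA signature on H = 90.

80

Squares mod 205: H^1≡90, H^2≡105, H^4≡160, H^8≡180, H^16≡10, H^32≡100
37 = 32 + 4 + 1, so H^37 ≡ 100·160·90 ≡ 80 (mod 205)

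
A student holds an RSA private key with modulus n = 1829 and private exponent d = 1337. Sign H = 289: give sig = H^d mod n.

1495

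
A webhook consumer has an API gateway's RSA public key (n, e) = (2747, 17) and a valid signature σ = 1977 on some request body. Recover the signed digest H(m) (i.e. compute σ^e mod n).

σ^2 ≡ 1977^2 = 3908529 ≡ 2295
σ^4 ≡ 2295^2 = 5267025 ≡ 1026
σ^8 ≡ 1026^2 = 1052676 ≡ 575
σ^16 ≡ 575^2 = 330625 ≡ 985
17 = 16 + 1, so σ^17 ≡ 985·1977 ≡ 2469 (mod 2747)

2469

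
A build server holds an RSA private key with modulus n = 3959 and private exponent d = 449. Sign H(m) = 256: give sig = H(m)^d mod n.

3342

(H(m))^2 ≡ 256^2 = 65536 ≡ 2192
(H(m))^4 ≡ 2192^2 = 4804864 ≡ 2597
(H(m))^8 ≡ 2597^2 = 6744409 ≡ 2232
(H(m))^16 ≡ 2232^2 = 4981824 ≡ 1402
(H(m))^32 ≡ 1402^2 = 1965604 ≡ 1940
(H(m))^64 ≡ 1940^2 = 3763600 ≡ 2550
(H(m))^128 ≡ 2550^2 = 6502500 ≡ 1822
(H(m))^256 ≡ 1822^2 = 3319684 ≡ 2042
449 = 256 + 128 + 64 + 1, so (H(m))^449 ≡ 2042·1822·2550·256 ≡ 3342 (mod 3959)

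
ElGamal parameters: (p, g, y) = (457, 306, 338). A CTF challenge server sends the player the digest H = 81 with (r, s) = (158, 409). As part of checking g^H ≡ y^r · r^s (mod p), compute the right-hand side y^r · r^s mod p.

449

338^2 = 114244 ≡ 451
338^4 ≡ 451^2 = 203401 ≡ 36
338^8 ≡ 36^2 = 1296 ≡ 382
338^16 ≡ 382^2 = 145924 ≡ 141
338^32 ≡ 141^2 = 19881 ≡ 230
338^64 ≡ 230^2 = 52900 ≡ 345
338^128 ≡ 345^2 = 119025 ≡ 205
158 = 128 + 16 + 8 + 4 + 2, so 338^158 ≡ 205·141·382·36·451 ≡ 63 (mod 457)
158^2 = 24964 ≡ 286
158^4 ≡ 286^2 = 81796 ≡ 450
158^8 ≡ 450^2 = 202500 ≡ 49
158^16 ≡ 49^2 = 2401 ≡ 116
158^32 ≡ 116^2 = 13456 ≡ 203
158^64 ≡ 203^2 = 41209 ≡ 79
158^128 ≡ 79^2 = 6241 ≡ 300
158^256 ≡ 300^2 = 90000 ≡ 428
409 = 256 + 128 + 16 + 8 + 1, so 158^409 ≡ 428·300·116·49·158 ≡ 232 (mod 457)
y^r · r^s ≡ 63·232 = 14616 ≡ 449 (mod 457)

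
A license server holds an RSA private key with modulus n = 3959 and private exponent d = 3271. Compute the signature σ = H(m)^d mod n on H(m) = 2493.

Squares mod 3959: (H(m))^1≡2493, (H(m))^2≡3378, (H(m))^4≡1046, (H(m))^8≡1432, (H(m))^16≡3821, (H(m))^32≡3208, (H(m))^64≡1823, (H(m))^128≡1728, (H(m))^256≡898, (H(m))^512≡2727, (H(m))^1024≡1527, (H(m))^2048≡3837
3271 = 2048 + 1024 + 128 + 64 + 4 + 2 + 1, so (H(m))^3271 ≡ 3837·1527·1728·1823·1046·3378·2493 ≡ 282 (mod 3959)

282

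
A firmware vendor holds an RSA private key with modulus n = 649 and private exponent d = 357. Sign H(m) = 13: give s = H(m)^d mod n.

502

(H(m))^2 ≡ 13^2 = 169
(H(m))^4 ≡ 169^2 = 28561 ≡ 5
(H(m))^8 ≡ 5^2 = 25
(H(m))^16 ≡ 25^2 = 625
(H(m))^32 ≡ 625^2 = 390625 ≡ 576
(H(m))^64 ≡ 576^2 = 331776 ≡ 137
(H(m))^128 ≡ 137^2 = 18769 ≡ 597
(H(m))^256 ≡ 597^2 = 356409 ≡ 108
357 = 256 + 64 + 32 + 4 + 1, so (H(m))^357 ≡ 108·137·576·5·13 ≡ 502 (mod 649)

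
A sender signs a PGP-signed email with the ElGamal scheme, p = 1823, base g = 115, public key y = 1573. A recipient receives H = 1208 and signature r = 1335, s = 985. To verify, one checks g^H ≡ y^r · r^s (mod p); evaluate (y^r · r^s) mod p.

1435

1573^2 = 2474329 ≡ 518
1573^4 ≡ 518^2 = 268324 ≡ 343
1573^8 ≡ 343^2 = 117649 ≡ 977
1573^16 ≡ 977^2 = 954529 ≡ 1100
1573^32 ≡ 1100^2 = 1210000 ≡ 1351
1573^64 ≡ 1351^2 = 1825201 ≡ 378
1573^128 ≡ 378^2 = 142884 ≡ 690
1573^256 ≡ 690^2 = 476100 ≡ 297
1573^512 ≡ 297^2 = 88209 ≡ 705
1573^1024 ≡ 705^2 = 497025 ≡ 1169
1335 = 1024 + 256 + 32 + 16 + 4 + 2 + 1, so 1573^1335 ≡ 1169·297·1351·1100·343·518·1573 ≡ 37 (mod 1823)
1335^2 = 1782225 ≡ 1154
1335^4 ≡ 1154^2 = 1331716 ≡ 926
1335^8 ≡ 926^2 = 857476 ≡ 666
1335^16 ≡ 666^2 = 443556 ≡ 567
1335^32 ≡ 567^2 = 321489 ≡ 641
1335^64 ≡ 641^2 = 410881 ≡ 706
1335^128 ≡ 706^2 = 498436 ≡ 757
1335^256 ≡ 757^2 = 573049 ≡ 627
1335^512 ≡ 627^2 = 393129 ≡ 1184
985 = 512 + 256 + 128 + 64 + 16 + 8 + 1, so 1335^985 ≡ 1184·627·757·706·567·666·1335 ≡ 1172 (mod 1823)
y^r · r^s ≡ 37·1172 = 43364 ≡ 1435 (mod 1823)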